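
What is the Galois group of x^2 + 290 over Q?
Gal(K/Q) = Z/2Z (cyclic of order 2)

x^2 + 290 is irreducible over Q since -290 is not a rational square. The splitting field Q(sqrt(-290)) has degree 2 over Q, and its unique nontrivial automorphism is sqrt(-290) ↦ -sqrt(-290). Hence Gal(Q(sqrt(-290))/Q) = Z/2Z.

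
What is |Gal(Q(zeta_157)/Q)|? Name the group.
|Gal(Q(zeta_157)/Q)| = phi(157) = 156; group ≅ (Z/157Z)^* ≅ Z/156Z

The n-th cyclotomic polynomial Φ_157(x) is the minimal polynomial of zeta_157 over Q and has degree phi(157) = 156. So Q(zeta_157) is a degree-156 Galois extension with Galois group (Z/157Z)^*. (Z/157Z)^* is cyclic since 157 is an odd prime power (or 4). Hence Gal(Q(zeta_157)/Q) ≅ Z/156Z.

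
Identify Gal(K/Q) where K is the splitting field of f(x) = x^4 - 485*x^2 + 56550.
Gal(K/Q) = V_4 (Klein four-group, Z/2Z × Z/2Z)

f factors as (x^2 - 195)(x^2 - 290), so the splitting field is K = Q(sqrt(195), sqrt(290)). The elements 195, 290, 56550 are all non-squares in Q, so sqrt(195) and sqrt(290) generate independent quadratic extensions. Thus [K:Q] = 4 and Gal(K/Q) is generated by the two order-2 automorphisms sqrt(195) ↦ -sqrt(195) and sqrt(290) ↦ -sqrt(290), giving V_4.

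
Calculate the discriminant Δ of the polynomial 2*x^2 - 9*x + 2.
Δ = 65

For a quadratic a x^2 + b x + c the discriminant is Δ = b^2 - 4ac = (-9)^2 - 4*(2)*(2) = 81 - (16) = 65.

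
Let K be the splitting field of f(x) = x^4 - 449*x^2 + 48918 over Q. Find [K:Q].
[K:Q] = 4

f factors as (x^2 - 263)(x^2 - 186); the splitting field is K = Q(sqrt(263), sqrt(186)). Since 263, 186, and 48918 are all non-squares in Q, the three subfields Q(sqrt(263)), Q(sqrt(186)), Q(sqrt(48918)) are distinct degree-2 extensions, so [K:Q] = 4 (Klein four Galois group).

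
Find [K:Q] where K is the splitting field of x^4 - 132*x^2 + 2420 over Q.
[K:Q] = 4

f factors as (x^2 - 110)(x^2 - 22); the splitting field is K = Q(sqrt(110), sqrt(22)). Since 110, 22, and 2420 are all non-squares in Q, the three subfields Q(sqrt(110)), Q(sqrt(22)), Q(sqrt(2420)) are distinct degree-2 extensions, so [K:Q] = 4 (Klein four Galois group).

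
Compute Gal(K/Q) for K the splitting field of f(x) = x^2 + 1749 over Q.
Gal(K/Q) = Z/2Z (cyclic of order 2)

x^2 + 1749 is irreducible over Q since -1749 is not a rational square. The splitting field Q(sqrt(-1749)) has degree 2 over Q, and its unique nontrivial automorphism is sqrt(-1749) ↦ -sqrt(-1749). Hence Gal(Q(sqrt(-1749))/Q) = Z/2Z.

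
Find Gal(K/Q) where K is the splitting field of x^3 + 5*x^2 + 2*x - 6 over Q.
Gal(K/Q) = S_3 (symmetric group of order 6)

Compute the discriminant of x^3 + (5)*x^2 + (2)*x + (-6): Δ = 1016. Since Δ is not a rational square, the Galois group is not contained in A_3; it must be the full S_3 (irreducibility of the cubic rules out anything smaller).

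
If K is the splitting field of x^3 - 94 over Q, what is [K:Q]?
[K:Q] = 6

x^3 - 94 has one real root r = 94^(1/3) and two complex roots r*zeta_3, r*zeta_3^2 where zeta_3 = e^(2*pi*i/3). The splitting field is Q(r, zeta_3). [Q(r):Q] = 3 and [Q(zeta_3):Q] = 2 with gcd = 1, so [Q(r, zeta_3):Q] = 3 * 2 = 6.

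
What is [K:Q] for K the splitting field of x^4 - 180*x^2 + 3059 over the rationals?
[K:Q] = 4

f factors as (x^2 - 161)(x^2 - 19); the splitting field is K = Q(sqrt(161), sqrt(19)). Since 161, 19, and 3059 are all non-squares in Q, the three subfields Q(sqrt(161)), Q(sqrt(19)), Q(sqrt(3059)) are distinct degree-2 extensions, so [K:Q] = 4 (Klein four Galois group).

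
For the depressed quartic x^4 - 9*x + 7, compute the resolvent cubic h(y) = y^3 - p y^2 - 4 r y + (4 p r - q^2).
h(y) = y^3 - 28*y - 81

Identify coefficients: p = 0, q = -9, r = 7.
Plug into h(y) = y^3 - p y^2 - 4 r y + (4 p r - q^2):
  h(y) = y^3 - (0) y^2 - 4*(7) y + (4*(0)*(7) - (-9)^2)
       = y^3 + (0) y^2 + (-28) y + (-81).
Simplifying: h(y) = y^3 - 28*y - 81.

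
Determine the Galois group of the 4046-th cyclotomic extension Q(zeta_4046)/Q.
|Gal(Q(zeta_4046)/Q)| = phi(4046) = 1632; group ≅ (Z/4046Z)^* ≅ Z/6Z × Z/272Z

The n-th cyclotomic polynomial Φ_4046(x) is the minimal polynomial of zeta_4046 over Q and has degree phi(4046) = 1632. So Q(zeta_4046) is a degree-1632 Galois extension with Galois group (Z/4046Z)^*. By CRT, (Z/4046Z)^* ≅ (Z/2Z)^* × (Z/7Z)^* × (Z/289Z)^*. Each prime-power unit group is (Z/2Z)^* ≅ trivial group (order 1); (Z/7Z)^* ≅ Z/6Z; (Z/289Z)^* ≅ Z/272Z. Hence Gal(Q(zeta_4046)/Q) ≅ Z/6Z × Z/272Z.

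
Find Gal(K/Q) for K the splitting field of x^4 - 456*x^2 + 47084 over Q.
Gal(K/Q) = V_4 (Klein four-group, Z/2Z × Z/2Z)

f factors as (x^2 - 158)(x^2 - 298), so the splitting field is K = Q(sqrt(158), sqrt(298)). The elements 158, 298, 47084 are all non-squares in Q, so sqrt(158) and sqrt(298) generate independent quadratic extensions. Thus [K:Q] = 4 and Gal(K/Q) is generated by the two order-2 automorphisms sqrt(158) ↦ -sqrt(158) and sqrt(298) ↦ -sqrt(298), giving V_4.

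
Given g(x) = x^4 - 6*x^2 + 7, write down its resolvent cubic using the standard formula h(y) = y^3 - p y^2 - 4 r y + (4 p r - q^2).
h(y) = y^3 + 6*y^2 - 28*y - 168

Identify coefficients: p = -6, q = 0, r = 7.
Plug into h(y) = y^3 - p y^2 - 4 r y + (4 p r - q^2):
  h(y) = y^3 - (-6) y^2 - 4*(7) y + (4*(-6)*(7) - (0)^2)
       = y^3 + (6) y^2 + (-28) y + (-168).
Simplifying: h(y) = y^3 + 6*y^2 - 28*y - 168.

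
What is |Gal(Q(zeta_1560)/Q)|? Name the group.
|Gal(Q(zeta_1560)/Q)| = phi(1560) = 384; group ≅ (Z/1560Z)^* ≅ Z/2Z × Z/2Z × Z/2Z × Z/4Z × Z/12Z

The n-th cyclotomic polynomial Φ_1560(x) is the minimal polynomial of zeta_1560 over Q and has degree phi(1560) = 384. So Q(zeta_1560) is a degree-384 Galois extension with Galois group (Z/1560Z)^*. By CRT, (Z/1560Z)^* ≅ (Z/8Z)^* × (Z/3Z)^* × (Z/5Z)^* × (Z/13Z)^*. Each prime-power unit group is (Z/8Z)^* ≅ Z/2Z × Z/2Z; (Z/3Z)^* ≅ Z/2Z; (Z/5Z)^* ≅ Z/4Z; (Z/13Z)^* ≅ Z/12Z. Hence Gal(Q(zeta_1560)/Q) ≅ Z/2Z × Z/2Z × Z/2Z × Z/4Z × Z/12Z.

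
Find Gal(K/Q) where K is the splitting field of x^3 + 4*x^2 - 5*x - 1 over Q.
Gal(K/Q) = S_3 (symmetric group of order 6)

Compute the discriminant of x^3 + (4)*x^2 + (-5)*x + (-1): Δ = 1489. Since Δ is not a rational square, the Galois group is not contained in A_3; it must be the full S_3 (irreducibility of the cubic rules out anything smaller).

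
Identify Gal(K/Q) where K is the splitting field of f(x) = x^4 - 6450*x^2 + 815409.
Gal(K/Q) = Z/2Z (cyclic of order 2)

f factors as (x^2 - 6321)(x^2 - 129), so the splitting field is K = Q(sqrt(6321), sqrt(129)). The squarefree part of 6321 is 129 and the squarefree part of 129 is also 129, so sqrt(6321) and sqrt(129) are both rational multiples of sqrt(129). Hence Q(sqrt(6321)) = Q(sqrt(129)) = Q(sqrt(129)), and the splitting field collapses to a single degree-2 extension with Galois group Z/2Z.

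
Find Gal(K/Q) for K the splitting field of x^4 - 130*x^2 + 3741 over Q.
Gal(K/Q) = V_4 (Klein four-group, Z/2Z × Z/2Z)

f factors as (x^2 - 87)(x^2 - 43), so the splitting field is K = Q(sqrt(87), sqrt(43)). The elements 87, 43, 3741 are all non-squares in Q, so sqrt(87) and sqrt(43) generate independent quadratic extensions. Thus [K:Q] = 4 and Gal(K/Q) is generated by the two order-2 automorphisms sqrt(87) ↦ -sqrt(87) and sqrt(43) ↦ -sqrt(43), giving V_4.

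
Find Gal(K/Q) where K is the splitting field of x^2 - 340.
Gal(K/Q) = Z/2Z (cyclic of order 2)

x^2 - 340 is irreducible over Q since 340 is not a rational square. The splitting field Q(sqrt(340)) has degree 2 over Q, and its unique nontrivial automorphism is sqrt(340) ↦ -sqrt(340). Hence Gal(Q(sqrt(340))/Q) = Z/2Z.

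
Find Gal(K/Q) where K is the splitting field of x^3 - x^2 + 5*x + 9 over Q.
Gal(K/Q) = S_3 (symmetric group of order 6)

Compute the discriminant of x^3 + (-1)*x^2 + (5)*x + (9): Δ = -3436. Since Δ is not a rational square, the Galois group is not contained in A_3; it must be the full S_3 (irreducibility of the cubic rules out anything smaller).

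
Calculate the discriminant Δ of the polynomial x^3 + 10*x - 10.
Δ = -6700

For a depressed cubic x^3 + p x + q the discriminant is Δ = -4 p^3 - 27 q^2 = -4*(10)^3 - 27*(-10)^2 = -4000 - 2700 = -6700.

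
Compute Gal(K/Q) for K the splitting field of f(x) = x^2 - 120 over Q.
Gal(K/Q) = Z/2Z (cyclic of order 2)

x^2 - 120 is irreducible over Q since 120 is not a rational square. The splitting field Q(sqrt(120)) has degree 2 over Q, and its unique nontrivial automorphism is sqrt(120) ↦ -sqrt(120). Hence Gal(Q(sqrt(120))/Q) = Z/2Z.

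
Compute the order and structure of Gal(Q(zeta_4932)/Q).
|Gal(Q(zeta_4932)/Q)| = phi(4932) = 1632; group ≅ (Z/4932Z)^* ≅ Z/2Z × Z/6Z × Z/136Z

The n-th cyclotomic polynomial Φ_4932(x) is the minimal polynomial of zeta_4932 over Q and has degree phi(4932) = 1632. So Q(zeta_4932) is a degree-1632 Galois extension with Galois group (Z/4932Z)^*. By CRT, (Z/4932Z)^* ≅ (Z/4Z)^* × (Z/9Z)^* × (Z/137Z)^*. Each prime-power unit group is (Z/4Z)^* ≅ Z/2Z; (Z/9Z)^* ≅ Z/6Z; (Z/137Z)^* ≅ Z/136Z. Hence Gal(Q(zeta_4932)/Q) ≅ Z/2Z × Z/6Z × Z/136Z.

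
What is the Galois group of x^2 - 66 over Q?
Gal(K/Q) = Z/2Z (cyclic of order 2)

x^2 - 66 is irreducible over Q since 66 is not a rational square. The splitting field Q(sqrt(66)) has degree 2 over Q, and its unique nontrivial automorphism is sqrt(66) ↦ -sqrt(66). Hence Gal(Q(sqrt(66))/Q) = Z/2Z.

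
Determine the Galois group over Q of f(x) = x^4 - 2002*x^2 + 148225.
Gal(K/Q) = Z/2Z (cyclic of order 2)

f factors as (x^2 - 77)(x^2 - 1925), so the splitting field is K = Q(sqrt(77), sqrt(1925)). The squarefree part of 77 is 77 and the squarefree part of 1925 is also 77, so sqrt(77) and sqrt(1925) are both rational multiples of sqrt(77). Hence Q(sqrt(77)) = Q(sqrt(1925)) = Q(sqrt(77)), and the splitting field collapses to a single degree-2 extension with Galois group Z/2Z.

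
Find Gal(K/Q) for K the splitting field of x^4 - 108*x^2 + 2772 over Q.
Gal(K/Q) = V_4 (Klein four-group, Z/2Z × Z/2Z)

f factors as (x^2 - 42)(x^2 - 66), so the splitting field is K = Q(sqrt(42), sqrt(66)). The elements 42, 66, 2772 are all non-squares in Q, so sqrt(42) and sqrt(66) generate independent quadratic extensions. Thus [K:Q] = 4 and Gal(K/Q) is generated by the two order-2 automorphisms sqrt(42) ↦ -sqrt(42) and sqrt(66) ↦ -sqrt(66), giving V_4.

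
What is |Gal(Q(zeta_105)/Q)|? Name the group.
|Gal(Q(zeta_105)/Q)| = phi(105) = 48; group ≅ (Z/105Z)^* ≅ Z/2Z × Z/4Z × Z/6Z

The n-th cyclotomic polynomial Φ_105(x) is the minimal polynomial of zeta_105 over Q and has degree phi(105) = 48. So Q(zeta_105) is a degree-48 Galois extension with Galois group (Z/105Z)^*. By CRT, (Z/105Z)^* ≅ (Z/3Z)^* × (Z/5Z)^* × (Z/7Z)^*. Each prime-power unit group is (Z/3Z)^* ≅ Z/2Z; (Z/5Z)^* ≅ Z/4Z; (Z/7Z)^* ≅ Z/6Z. Hence Gal(Q(zeta_105)/Q) ≅ Z/2Z × Z/4Z × Z/6Z.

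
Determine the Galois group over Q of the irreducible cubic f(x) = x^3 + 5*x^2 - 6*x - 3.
Gal(K/Q) = S_3 (symmetric group of order 6)

Compute the discriminant of x^3 + (5)*x^2 + (-6)*x + (-3): Δ = 4641. Since Δ is not a rational square, the Galois group is not contained in A_3; it must be the full S_3 (irreducibility of the cubic rules out anything smaller).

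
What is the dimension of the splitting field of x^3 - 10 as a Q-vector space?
[K:Q] = 6

x^3 - 10 has one real root r = 10^(1/3) and two complex roots r*zeta_3, r*zeta_3^2 where zeta_3 = e^(2*pi*i/3). The splitting field is Q(r, zeta_3). [Q(r):Q] = 3 and [Q(zeta_3):Q] = 2 with gcd = 1, so [Q(r, zeta_3):Q] = 3 * 2 = 6.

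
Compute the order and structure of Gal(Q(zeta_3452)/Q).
|Gal(Q(zeta_3452)/Q)| = phi(3452) = 1724; group ≅ (Z/3452Z)^* ≅ Z/2Z × Z/862Z

The n-th cyclotomic polynomial Φ_3452(x) is the minimal polynomial of zeta_3452 over Q and has degree phi(3452) = 1724. So Q(zeta_3452) is a degree-1724 Galois extension with Galois group (Z/3452Z)^*. By CRT, (Z/3452Z)^* ≅ (Z/4Z)^* × (Z/863Z)^*. Each prime-power unit group is (Z/4Z)^* ≅ Z/2Z; (Z/863Z)^* ≅ Z/862Z. Hence Gal(Q(zeta_3452)/Q) ≅ Z/2Z × Z/862Z.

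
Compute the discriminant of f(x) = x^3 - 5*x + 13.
Δ = -4063

For a depressed cubic x^3 + p x + q the discriminant is Δ = -4 p^3 - 27 q^2 = -4*(-5)^3 - 27*(13)^2 = 500 - 4563 = -4063.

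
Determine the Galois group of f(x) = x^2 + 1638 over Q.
Gal(K/Q) = Z/2Z (cyclic of order 2)

x^2 + 1638 is irreducible over Q since -1638 is not a rational square. The splitting field Q(sqrt(-1638)) has degree 2 over Q, and its unique nontrivial automorphism is sqrt(-1638) ↦ -sqrt(-1638). Hence Gal(Q(sqrt(-1638))/Q) = Z/2Z.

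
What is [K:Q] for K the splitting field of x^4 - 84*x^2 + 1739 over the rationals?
[K:Q] = 4

f factors as (x^2 - 37)(x^2 - 47); the splitting field is K = Q(sqrt(37), sqrt(47)). Since 37, 47, and 1739 are all non-squares in Q, the three subfields Q(sqrt(37)), Q(sqrt(47)), Q(sqrt(1739)) are distinct degree-2 extensions, so [K:Q] = 4 (Klein four Galois group).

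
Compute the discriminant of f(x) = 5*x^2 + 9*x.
Δ = 81

For a quadratic a x^2 + b x + c the discriminant is Δ = b^2 - 4ac = (9)^2 - 4*(5)*(0) = 81 - (0) = 81.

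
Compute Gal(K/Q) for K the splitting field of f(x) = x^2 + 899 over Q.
Gal(K/Q) = Z/2Z (cyclic of order 2)

x^2 + 899 is irreducible over Q since -899 is not a rational square. The splitting field Q(sqrt(-899)) has degree 2 over Q, and its unique nontrivial automorphism is sqrt(-899) ↦ -sqrt(-899). Hence Gal(Q(sqrt(-899))/Q) = Z/2Z.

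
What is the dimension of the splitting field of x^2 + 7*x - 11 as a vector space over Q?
[K:Q] = 2

The discriminant of x^2 + (7)*x + (-11) is b^2 - 4c = 49 - (-44) = 93. Since 93 is not a perfect square in Q, the polynomial is irreducible over Q. Its two roots generate a degree-2 extension, so [K:Q] = 2.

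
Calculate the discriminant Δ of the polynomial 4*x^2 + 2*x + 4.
Δ = -60

For a quadratic a x^2 + b x + c the discriminant is Δ = b^2 - 4ac = (2)^2 - 4*(4)*(4) = 4 - (64) = -60.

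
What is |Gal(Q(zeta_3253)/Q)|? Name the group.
|Gal(Q(zeta_3253)/Q)| = phi(3253) = 3252; group ≅ (Z/3253Z)^* ≅ Z/3252Z

The n-th cyclotomic polynomial Φ_3253(x) is the minimal polynomial of zeta_3253 over Q and has degree phi(3253) = 3252. So Q(zeta_3253) is a degree-3252 Galois extension with Galois group (Z/3253Z)^*. (Z/3253Z)^* is cyclic since 3253 is an odd prime power (or 4). Hence Gal(Q(zeta_3253)/Q) ≅ Z/3252Z.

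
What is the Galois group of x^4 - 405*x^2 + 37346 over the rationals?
Gal(K/Q) = V_4 (Klein four-group, Z/2Z × Z/2Z)

f factors as (x^2 - 142)(x^2 - 263), so the splitting field is K = Q(sqrt(142), sqrt(263)). The elements 142, 263, 37346 are all non-squares in Q, so sqrt(142) and sqrt(263) generate independent quadratic extensions. Thus [K:Q] = 4 and Gal(K/Q) is generated by the two order-2 automorphisms sqrt(142) ↦ -sqrt(142) and sqrt(263) ↦ -sqrt(263), giving V_4.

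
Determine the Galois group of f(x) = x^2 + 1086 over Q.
Gal(K/Q) = Z/2Z (cyclic of order 2)

x^2 + 1086 is irreducible over Q since -1086 is not a rational square. The splitting field Q(sqrt(-1086)) has degree 2 over Q, and its unique nontrivial automorphism is sqrt(-1086) ↦ -sqrt(-1086). Hence Gal(Q(sqrt(-1086))/Q) = Z/2Z.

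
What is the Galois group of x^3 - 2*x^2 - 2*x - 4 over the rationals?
Gal(K/Q) = S_3 (symmetric group of order 6)

Compute the discriminant of x^3 + (-2)*x^2 + (-2)*x + (-4): Δ = -800. Since Δ is not a rational square, the Galois group is not contained in A_3; it must be the full S_3 (irreducibility of the cubic rules out anything smaller).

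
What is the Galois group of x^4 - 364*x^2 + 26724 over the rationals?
Gal(K/Q) = V_4 (Klein four-group, Z/2Z × Z/2Z)

f factors as (x^2 - 262)(x^2 - 102), so the splitting field is K = Q(sqrt(262), sqrt(102)). The elements 262, 102, 26724 are all non-squares in Q, so sqrt(262) and sqrt(102) generate independent quadratic extensions. Thus [K:Q] = 4 and Gal(K/Q) is generated by the two order-2 automorphisms sqrt(262) ↦ -sqrt(262) and sqrt(102) ↦ -sqrt(102), giving V_4.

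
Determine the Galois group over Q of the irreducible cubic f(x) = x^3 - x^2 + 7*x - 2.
Gal(K/Q) = S_3 (symmetric group of order 6)

Compute the discriminant of x^3 + (-1)*x^2 + (7)*x + (-2): Δ = -1187. Since Δ is not a rational square, the Galois group is not contained in A_3; it must be the full S_3 (irreducibility of the cubic rules out anything smaller).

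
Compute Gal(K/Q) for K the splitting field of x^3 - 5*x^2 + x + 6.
Gal(K/Q) = S_3 (symmetric group of order 6)

Compute the discriminant of x^3 + (-5)*x^2 + (1)*x + (6): Δ = 1509. Since Δ is not a rational square, the Galois group is not contained in A_3; it must be the full S_3 (irreducibility of the cubic rules out anything smaller).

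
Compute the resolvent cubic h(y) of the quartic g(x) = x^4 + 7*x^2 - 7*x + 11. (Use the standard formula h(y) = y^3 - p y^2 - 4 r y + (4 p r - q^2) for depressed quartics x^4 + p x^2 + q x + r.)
h(y) = y^3 - 7*y^2 - 44*y + 259

Identify coefficients: p = 7, q = -7, r = 11.
Plug into h(y) = y^3 - p y^2 - 4 r y + (4 p r - q^2):
  h(y) = y^3 - (7) y^2 - 4*(11) y + (4*(7)*(11) - (-7)^2)
       = y^3 + (-7) y^2 + (-44) y + (259).
Simplifying: h(y) = y^3 - 7*y^2 - 44*y + 259.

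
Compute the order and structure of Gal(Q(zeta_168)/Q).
|Gal(Q(zeta_168)/Q)| = phi(168) = 48; group ≅ (Z/168Z)^* ≅ Z/2Z × Z/2Z × Z/2Z × Z/6Z

The n-th cyclotomic polynomial Φ_168(x) is the minimal polynomial of zeta_168 over Q and has degree phi(168) = 48. So Q(zeta_168) is a degree-48 Galois extension with Galois group (Z/168Z)^*. By CRT, (Z/168Z)^* ≅ (Z/8Z)^* × (Z/3Z)^* × (Z/7Z)^*. Each prime-power unit group is (Z/8Z)^* ≅ Z/2Z × Z/2Z; (Z/3Z)^* ≅ Z/2Z; (Z/7Z)^* ≅ Z/6Z. Hence Gal(Q(zeta_168)/Q) ≅ Z/2Z × Z/2Z × Z/2Z × Z/6Z.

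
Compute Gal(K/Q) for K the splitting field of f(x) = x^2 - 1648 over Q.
Gal(K/Q) = Z/2Z (cyclic of order 2)

x^2 - 1648 is irreducible over Q since 1648 is not a rational square. The splitting field Q(sqrt(1648)) has degree 2 over Q, and its unique nontrivial automorphism is sqrt(1648) ↦ -sqrt(1648). Hence Gal(Q(sqrt(1648))/Q) = Z/2Z.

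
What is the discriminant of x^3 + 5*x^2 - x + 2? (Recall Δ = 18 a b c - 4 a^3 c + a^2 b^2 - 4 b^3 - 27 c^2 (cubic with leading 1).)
Δ = -1259

For x^3 + a x^2 + b x + c the discriminant is Δ = 18 a b c - 4 a^3 c + a^2 b^2 - 4 b^3 - 27 c^2.
Plug a = 5, b = -1, c = 2:
  18*(5)*(-1)*(2) - 4*(5)^3*(2) + (5)^2*(-1)^2 - 4*(-1)^3 - 27*(2)^2
  = -180 + (-1000) + 25 + (4) + (-108)
  = -1259.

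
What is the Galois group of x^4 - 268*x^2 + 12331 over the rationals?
Gal(K/Q) = V_4 (Klein four-group, Z/2Z × Z/2Z)

f factors as (x^2 - 209)(x^2 - 59), so the splitting field is K = Q(sqrt(209), sqrt(59)). The elements 209, 59, 12331 are all non-squares in Q, so sqrt(209) and sqrt(59) generate independent quadratic extensions. Thus [K:Q] = 4 and Gal(K/Q) is generated by the two order-2 automorphisms sqrt(209) ↦ -sqrt(209) and sqrt(59) ↦ -sqrt(59), giving V_4.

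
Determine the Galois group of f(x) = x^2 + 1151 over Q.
Gal(K/Q) = Z/2Z (cyclic of order 2)

x^2 + 1151 is irreducible over Q since -1151 is not a rational square. The splitting field Q(sqrt(-1151)) has degree 2 over Q, and its unique nontrivial automorphism is sqrt(-1151) ↦ -sqrt(-1151). Hence Gal(Q(sqrt(-1151))/Q) = Z/2Z.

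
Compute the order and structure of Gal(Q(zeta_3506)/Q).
|Gal(Q(zeta_3506)/Q)| = phi(3506) = 1752; group ≅ (Z/3506Z)^* ≅ Z/1752Z

The n-th cyclotomic polynomial Φ_3506(x) is the minimal polynomial of zeta_3506 over Q and has degree phi(3506) = 1752. So Q(zeta_3506) is a degree-1752 Galois extension with Galois group (Z/3506Z)^*. By CRT, (Z/3506Z)^* ≅ (Z/2Z)^* × (Z/1753Z)^*. Each prime-power unit group is (Z/2Z)^* ≅ trivial group (order 1); (Z/1753Z)^* ≅ Z/1752Z. Hence Gal(Q(zeta_3506)/Q) ≅ Z/1752Z.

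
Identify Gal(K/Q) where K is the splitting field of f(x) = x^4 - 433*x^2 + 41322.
Gal(K/Q) = V_4 (Klein four-group, Z/2Z × Z/2Z)

f factors as (x^2 - 291)(x^2 - 142), so the splitting field is K = Q(sqrt(291), sqrt(142)). The elements 291, 142, 41322 are all non-squares in Q, so sqrt(291) and sqrt(142) generate independent quadratic extensions. Thus [K:Q] = 4 and Gal(K/Q) is generated by the two order-2 automorphisms sqrt(291) ↦ -sqrt(291) and sqrt(142) ↦ -sqrt(142), giving V_4.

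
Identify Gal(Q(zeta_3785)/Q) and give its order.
|Gal(Q(zeta_3785)/Q)| = phi(3785) = 3024; group ≅ (Z/3785Z)^* ≅ Z/4Z × Z/756Z

The n-th cyclotomic polynomial Φ_3785(x) is the minimal polynomial of zeta_3785 over Q and has degree phi(3785) = 3024. So Q(zeta_3785) is a degree-3024 Galois extension with Galois group (Z/3785Z)^*. By CRT, (Z/3785Z)^* ≅ (Z/5Z)^* × (Z/757Z)^*. Each prime-power unit group is (Z/5Z)^* ≅ Z/4Z; (Z/757Z)^* ≅ Z/756Z. Hence Gal(Q(zeta_3785)/Q) ≅ Z/4Z × Z/756Z.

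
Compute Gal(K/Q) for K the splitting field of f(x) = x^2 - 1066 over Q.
Gal(K/Q) = Z/2Z (cyclic of order 2)

x^2 - 1066 is irreducible over Q since 1066 is not a rational square. The splitting field Q(sqrt(1066)) has degree 2 over Q, and its unique nontrivial automorphism is sqrt(1066) ↦ -sqrt(1066). Hence Gal(Q(sqrt(1066))/Q) = Z/2Z.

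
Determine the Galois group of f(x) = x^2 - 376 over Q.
Gal(K/Q) = Z/2Z (cyclic of order 2)

x^2 - 376 is irreducible over Q since 376 is not a rational square. The splitting field Q(sqrt(376)) has degree 2 over Q, and its unique nontrivial automorphism is sqrt(376) ↦ -sqrt(376). Hence Gal(Q(sqrt(376))/Q) = Z/2Z.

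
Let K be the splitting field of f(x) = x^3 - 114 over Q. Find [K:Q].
[K:Q] = 6

x^3 - 114 has one real root r = 114^(1/3) and two complex roots r*zeta_3, r*zeta_3^2 where zeta_3 = e^(2*pi*i/3). The splitting field is Q(r, zeta_3). [Q(r):Q] = 3 and [Q(zeta_3):Q] = 2 with gcd = 1, so [Q(r, zeta_3):Q] = 3 * 2 = 6.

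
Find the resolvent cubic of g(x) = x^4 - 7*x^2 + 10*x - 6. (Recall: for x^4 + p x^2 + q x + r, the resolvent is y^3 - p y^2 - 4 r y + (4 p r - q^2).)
h(y) = y^3 + 7*y^2 + 24*y + 68

Identify coefficients: p = -7, q = 10, r = -6.
Plug into h(y) = y^3 - p y^2 - 4 r y + (4 p r - q^2):
  h(y) = y^3 - (-7) y^2 - 4*(-6) y + (4*(-7)*(-6) - (10)^2)
       = y^3 + (7) y^2 + (24) y + (68).
Simplifying: h(y) = y^3 + 7*y^2 + 24*y + 68.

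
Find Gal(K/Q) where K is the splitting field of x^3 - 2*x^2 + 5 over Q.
Gal(K/Q) = S_3 (symmetric group of order 6)

Compute the discriminant of x^3 + (-2)*x^2 + (0)*x + (5): Δ = -515. Since Δ is not a rational square, the Galois group is not contained in A_3; it must be the full S_3 (irreducibility of the cubic rules out anything smaller).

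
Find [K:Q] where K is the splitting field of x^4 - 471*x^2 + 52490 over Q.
[K:Q] = 4

f factors as (x^2 - 181)(x^2 - 290); the splitting field is K = Q(sqrt(181), sqrt(290)). Since 181, 290, and 52490 are all non-squares in Q, the three subfields Q(sqrt(181)), Q(sqrt(290)), Q(sqrt(52490)) are distinct degree-2 extensions, so [K:Q] = 4 (Klein four Galois group).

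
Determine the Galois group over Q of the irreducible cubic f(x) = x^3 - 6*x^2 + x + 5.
Gal(K/Q) = S_3 (symmetric group of order 6)

Compute the discriminant of x^3 + (-6)*x^2 + (1)*x + (5): Δ = 3137. Since Δ is not a rational square, the Galois group is not contained in A_3; it must be the full S_3 (irreducibility of the cubic rules out anything smaller).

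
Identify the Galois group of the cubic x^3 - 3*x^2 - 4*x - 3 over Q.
Gal(K/Q) = S_3 (symmetric group of order 6)

Compute the discriminant of x^3 + (-3)*x^2 + (-4)*x + (-3): Δ = -815. Since Δ is not a rational square, the Galois group is not contained in A_3; it must be the full S_3 (irreducibility of the cubic rules out anything smaller).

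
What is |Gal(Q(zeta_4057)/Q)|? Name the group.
|Gal(Q(zeta_4057)/Q)| = phi(4057) = 4056; group ≅ (Z/4057Z)^* ≅ Z/4056Z

The n-th cyclotomic polynomial Φ_4057(x) is the minimal polynomial of zeta_4057 over Q and has degree phi(4057) = 4056. So Q(zeta_4057) is a degree-4056 Galois extension with Galois group (Z/4057Z)^*. (Z/4057Z)^* is cyclic since 4057 is an odd prime power (or 4). Hence Gal(Q(zeta_4057)/Q) ≅ Z/4056Z.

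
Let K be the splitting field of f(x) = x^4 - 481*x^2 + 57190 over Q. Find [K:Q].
[K:Q] = 4

f factors as (x^2 - 215)(x^2 - 266); the splitting field is K = Q(sqrt(215), sqrt(266)). Since 215, 266, and 57190 are all non-squares in Q, the three subfields Q(sqrt(215)), Q(sqrt(266)), Q(sqrt(57190)) are distinct degree-2 extensions, so [K:Q] = 4 (Klein four Galois group).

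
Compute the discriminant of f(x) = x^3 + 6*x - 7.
Δ = -2187

For a depressed cubic x^3 + p x + q the discriminant is Δ = -4 p^3 - 27 q^2 = -4*(6)^3 - 27*(-7)^2 = -864 - 1323 = -2187.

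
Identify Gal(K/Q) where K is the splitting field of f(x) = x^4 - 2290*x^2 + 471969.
Gal(K/Q) = Z/2Z (cyclic of order 2)

f factors as (x^2 - 2061)(x^2 - 229), so the splitting field is K = Q(sqrt(2061), sqrt(229)). The squarefree part of 2061 is 229 and the squarefree part of 229 is also 229, so sqrt(2061) and sqrt(229) are both rational multiples of sqrt(229). Hence Q(sqrt(2061)) = Q(sqrt(229)) = Q(sqrt(229)), and the splitting field collapses to a single degree-2 extension with Galois group Z/2Z.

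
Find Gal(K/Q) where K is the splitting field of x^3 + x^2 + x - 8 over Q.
Gal(K/Q) = S_3 (symmetric group of order 6)

Compute the discriminant of x^3 + (1)*x^2 + (1)*x + (-8): Δ = -1843. Since Δ is not a rational square, the Galois group is not contained in A_3; it must be the full S_3 (irreducibility of the cubic rules out anything smaller).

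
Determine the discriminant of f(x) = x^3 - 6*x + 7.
Δ = -459

For a depressed cubic x^3 + p x + q the discriminant is Δ = -4 p^3 - 27 q^2 = -4*(-6)^3 - 27*(7)^2 = 864 - 1323 = -459.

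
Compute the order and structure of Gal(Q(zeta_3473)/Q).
|Gal(Q(zeta_3473)/Q)| = phi(3473) = 3300; group ≅ (Z/3473Z)^* ≅ Z/22Z × Z/150Z

The n-th cyclotomic polynomial Φ_3473(x) is the minimal polynomial of zeta_3473 over Q and has degree phi(3473) = 3300. So Q(zeta_3473) is a degree-3300 Galois extension with Galois group (Z/3473Z)^*. By CRT, (Z/3473Z)^* ≅ (Z/23Z)^* × (Z/151Z)^*. Each prime-power unit group is (Z/23Z)^* ≅ Z/22Z; (Z/151Z)^* ≅ Z/150Z. Hence Gal(Q(zeta_3473)/Q) ≅ Z/22Z × Z/150Z.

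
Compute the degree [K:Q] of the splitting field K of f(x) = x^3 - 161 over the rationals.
[K:Q] = 6

x^3 - 161 has one real root r = 161^(1/3) and two complex roots r*zeta_3, r*zeta_3^2 where zeta_3 = e^(2*pi*i/3). The splitting field is Q(r, zeta_3). [Q(r):Q] = 3 and [Q(zeta_3):Q] = 2 with gcd = 1, so [Q(r, zeta_3):Q] = 3 * 2 = 6.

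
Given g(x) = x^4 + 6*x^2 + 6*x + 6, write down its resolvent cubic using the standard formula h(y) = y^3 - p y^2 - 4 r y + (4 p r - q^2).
h(y) = y^3 - 6*y^2 - 24*y + 108

Identify coefficients: p = 6, q = 6, r = 6.
Plug into h(y) = y^3 - p y^2 - 4 r y + (4 p r - q^2):
  h(y) = y^3 - (6) y^2 - 4*(6) y + (4*(6)*(6) - (6)^2)
       = y^3 + (-6) y^2 + (-24) y + (108).
Simplifying: h(y) = y^3 - 6*y^2 - 24*y + 108.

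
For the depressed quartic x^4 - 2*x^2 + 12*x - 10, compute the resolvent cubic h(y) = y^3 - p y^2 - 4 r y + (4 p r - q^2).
h(y) = y^3 + 2*y^2 + 40*y - 64

Identify coefficients: p = -2, q = 12, r = -10.
Plug into h(y) = y^3 - p y^2 - 4 r y + (4 p r - q^2):
  h(y) = y^3 - (-2) y^2 - 4*(-10) y + (4*(-2)*(-10) - (12)^2)
       = y^3 + (2) y^2 + (40) y + (-64).
Simplifying: h(y) = y^3 + 2*y^2 + 40*y - 64.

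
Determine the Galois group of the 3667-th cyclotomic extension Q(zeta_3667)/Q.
|Gal(Q(zeta_3667)/Q)| = phi(3667) = 3456; group ≅ (Z/3667Z)^* ≅ Z/18Z × Z/192Z

The n-th cyclotomic polynomial Φ_3667(x) is the minimal polynomial of zeta_3667 over Q and has degree phi(3667) = 3456. So Q(zeta_3667) is a degree-3456 Galois extension with Galois group (Z/3667Z)^*. By CRT, (Z/3667Z)^* ≅ (Z/19Z)^* × (Z/193Z)^*. Each prime-power unit group is (Z/19Z)^* ≅ Z/18Z; (Z/193Z)^* ≅ Z/192Z. Hence Gal(Q(zeta_3667)/Q) ≅ Z/18Z × Z/192Z.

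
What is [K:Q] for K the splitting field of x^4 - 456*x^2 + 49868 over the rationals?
[K:Q] = 4

f factors as (x^2 - 274)(x^2 - 182); the splitting field is K = Q(sqrt(274), sqrt(182)). Since 274, 182, and 49868 are all non-squares in Q, the three subfields Q(sqrt(274)), Q(sqrt(182)), Q(sqrt(49868)) are distinct degree-2 extensions, so [K:Q] = 4 (Klein four Galois group).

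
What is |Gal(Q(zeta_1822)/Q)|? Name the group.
|Gal(Q(zeta_1822)/Q)| = phi(1822) = 910; group ≅ (Z/1822Z)^* ≅ Z/910Z

The n-th cyclotomic polynomial Φ_1822(x) is the minimal polynomial of zeta_1822 over Q and has degree phi(1822) = 910. So Q(zeta_1822) is a degree-910 Galois extension with Galois group (Z/1822Z)^*. By CRT, (Z/1822Z)^* ≅ (Z/2Z)^* × (Z/911Z)^*. Each prime-power unit group is (Z/2Z)^* ≅ trivial group (order 1); (Z/911Z)^* ≅ Z/910Z. Hence Gal(Q(zeta_1822)/Q) ≅ Z/910Z.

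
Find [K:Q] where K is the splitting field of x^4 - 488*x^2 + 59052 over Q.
[K:Q] = 4

f factors as (x^2 - 266)(x^2 - 222); the splitting field is K = Q(sqrt(266), sqrt(222)). Since 266, 222, and 59052 are all non-squares in Q, the three subfields Q(sqrt(266)), Q(sqrt(222)), Q(sqrt(59052)) are distinct degree-2 extensions, so [K:Q] = 4 (Klein four Galois group).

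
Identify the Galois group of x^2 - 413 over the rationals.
Gal(K/Q) = Z/2Z (cyclic of order 2)

x^2 - 413 is irreducible over Q since 413 is not a rational square. The splitting field Q(sqrt(413)) has degree 2 over Q, and its unique nontrivial automorphism is sqrt(413) ↦ -sqrt(413). Hence Gal(Q(sqrt(413))/Q) = Z/2Z.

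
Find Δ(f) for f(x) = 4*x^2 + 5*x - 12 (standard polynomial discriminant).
Δ = 217

For a quadratic a x^2 + b x + c the discriminant is Δ = b^2 - 4ac = (5)^2 - 4*(4)*(-12) = 25 - (-192) = 217.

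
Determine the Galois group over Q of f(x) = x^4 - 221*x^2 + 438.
Gal(K/Q) = V_4 (Klein four-group, Z/2Z × Z/2Z)

f factors as (x^2 - 219)(x^2 - 2), so the splitting field is K = Q(sqrt(219), sqrt(2)). The elements 219, 2, 438 are all non-squares in Q, so sqrt(219) and sqrt(2) generate independent quadratic extensions. Thus [K:Q] = 4 and Gal(K/Q) is generated by the two order-2 automorphisms sqrt(219) ↦ -sqrt(219) and sqrt(2) ↦ -sqrt(2), giving V_4.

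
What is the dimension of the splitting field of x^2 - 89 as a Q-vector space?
[K:Q] = 2

The polynomial x^2 - 89 is irreducible over Q since 89 is not a perfect square. Its splitting field is Q(sqrt(89)), which has degree 2 over Q.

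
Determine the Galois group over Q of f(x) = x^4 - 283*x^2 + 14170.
Gal(K/Q) = V_4 (Klein four-group, Z/2Z × Z/2Z)

f factors as (x^2 - 218)(x^2 - 65), so the splitting field is K = Q(sqrt(218), sqrt(65)). The elements 218, 65, 14170 are all non-squares in Q, so sqrt(218) and sqrt(65) generate independent quadratic extensions. Thus [K:Q] = 4 and Gal(K/Q) is generated by the two order-2 automorphisms sqrt(218) ↦ -sqrt(218) and sqrt(65) ↦ -sqrt(65), giving V_4.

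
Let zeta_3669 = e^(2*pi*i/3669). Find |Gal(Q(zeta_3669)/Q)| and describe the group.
|Gal(Q(zeta_3669)/Q)| = phi(3669) = 2444; group ≅ (Z/3669Z)^* ≅ Z/2Z × Z/1222Z

The n-th cyclotomic polynomial Φ_3669(x) is the minimal polynomial of zeta_3669 over Q and has degree phi(3669) = 2444. So Q(zeta_3669) is a degree-2444 Galois extension with Galois group (Z/3669Z)^*. By CRT, (Z/3669Z)^* ≅ (Z/3Z)^* × (Z/1223Z)^*. Each prime-power unit group is (Z/3Z)^* ≅ Z/2Z; (Z/1223Z)^* ≅ Z/1222Z. Hence Gal(Q(zeta_3669)/Q) ≅ Z/2Z × Z/1222Z.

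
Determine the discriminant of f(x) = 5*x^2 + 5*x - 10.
Δ = 225

For a quadratic a x^2 + b x + c the discriminant is Δ = b^2 - 4ac = (5)^2 - 4*(5)*(-10) = 25 - (-200) = 225.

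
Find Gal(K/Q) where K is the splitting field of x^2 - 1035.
Gal(K/Q) = Z/2Z (cyclic of order 2)

x^2 - 1035 is irreducible over Q since 1035 is not a rational square. The splitting field Q(sqrt(1035)) has degree 2 over Q, and its unique nontrivial automorphism is sqrt(1035) ↦ -sqrt(1035). Hence Gal(Q(sqrt(1035))/Q) = Z/2Z.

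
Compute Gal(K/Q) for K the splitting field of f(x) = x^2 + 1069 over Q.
Gal(K/Q) = Z/2Z (cyclic of order 2)

x^2 + 1069 is irreducible over Q since -1069 is not a rational square. The splitting field Q(sqrt(-1069)) has degree 2 over Q, and its unique nontrivial automorphism is sqrt(-1069) ↦ -sqrt(-1069). Hence Gal(Q(sqrt(-1069))/Q) = Z/2Z.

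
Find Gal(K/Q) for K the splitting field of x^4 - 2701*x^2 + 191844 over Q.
Gal(K/Q) = Z/2Z (cyclic of order 2)

f factors as (x^2 - 2628)(x^2 - 73), so the splitting field is K = Q(sqrt(2628), sqrt(73)). The squarefree part of 2628 is 73 and the squarefree part of 73 is also 73, so sqrt(2628) and sqrt(73) are both rational multiples of sqrt(73). Hence Q(sqrt(2628)) = Q(sqrt(73)) = Q(sqrt(73)), and the splitting field collapses to a single degree-2 extension with Galois group Z/2Z.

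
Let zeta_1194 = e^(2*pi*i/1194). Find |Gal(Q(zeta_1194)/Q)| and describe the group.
|Gal(Q(zeta_1194)/Q)| = phi(1194) = 396; group ≅ (Z/1194Z)^* ≅ Z/2Z × Z/198Z

The n-th cyclotomic polynomial Φ_1194(x) is the minimal polynomial of zeta_1194 over Q and has degree phi(1194) = 396. So Q(zeta_1194) is a degree-396 Galois extension with Galois group (Z/1194Z)^*. By CRT, (Z/1194Z)^* ≅ (Z/2Z)^* × (Z/3Z)^* × (Z/199Z)^*. Each prime-power unit group is (Z/2Z)^* ≅ trivial group (order 1); (Z/3Z)^* ≅ Z/2Z; (Z/199Z)^* ≅ Z/198Z. Hence Gal(Q(zeta_1194)/Q) ≅ Z/2Z × Z/198Z.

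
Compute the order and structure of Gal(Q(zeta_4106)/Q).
|Gal(Q(zeta_4106)/Q)| = phi(4106) = 2052; group ≅ (Z/4106Z)^* ≅ Z/2052Z

The n-th cyclotomic polynomial Φ_4106(x) is the minimal polynomial of zeta_4106 over Q and has degree phi(4106) = 2052. So Q(zeta_4106) is a degree-2052 Galois extension with Galois group (Z/4106Z)^*. By CRT, (Z/4106Z)^* ≅ (Z/2Z)^* × (Z/2053Z)^*. Each prime-power unit group is (Z/2Z)^* ≅ trivial group (order 1); (Z/2053Z)^* ≅ Z/2052Z. Hence Gal(Q(zeta_4106)/Q) ≅ Z/2052Z.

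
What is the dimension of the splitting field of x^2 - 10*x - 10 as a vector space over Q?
[K:Q] = 2

The discriminant of x^2 + (-10)*x + (-10) is b^2 - 4c = 100 - (-40) = 140. Since 140 is not a perfect square in Q, the polynomial is irreducible over Q. Its two roots generate a degree-2 extension, so [K:Q] = 2.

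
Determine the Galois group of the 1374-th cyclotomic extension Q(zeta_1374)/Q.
|Gal(Q(zeta_1374)/Q)| = phi(1374) = 456; group ≅ (Z/1374Z)^* ≅ Z/2Z × Z/228Z

The n-th cyclotomic polynomial Φ_1374(x) is the minimal polynomial of zeta_1374 over Q and has degree phi(1374) = 456. So Q(zeta_1374) is a degree-456 Galois extension with Galois group (Z/1374Z)^*. By CRT, (Z/1374Z)^* ≅ (Z/2Z)^* × (Z/3Z)^* × (Z/229Z)^*. Each prime-power unit group is (Z/2Z)^* ≅ trivial group (order 1); (Z/3Z)^* ≅ Z/2Z; (Z/229Z)^* ≅ Z/228Z. Hence Gal(Q(zeta_1374)/Q) ≅ Z/2Z × Z/228Z.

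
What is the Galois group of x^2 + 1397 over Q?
Gal(K/Q) = Z/2Z (cyclic of order 2)

x^2 + 1397 is irreducible over Q since -1397 is not a rational square. The splitting field Q(sqrt(-1397)) has degree 2 over Q, and its unique nontrivial automorphism is sqrt(-1397) ↦ -sqrt(-1397). Hence Gal(Q(sqrt(-1397))/Q) = Z/2Z.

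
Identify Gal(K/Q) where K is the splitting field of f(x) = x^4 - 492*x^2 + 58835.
Gal(K/Q) = V_4 (Klein four-group, Z/2Z × Z/2Z)

f factors as (x^2 - 205)(x^2 - 287), so the splitting field is K = Q(sqrt(205), sqrt(287)). The elements 205, 287, 58835 are all non-squares in Q, so sqrt(205) and sqrt(287) generate independent quadratic extensions. Thus [K:Q] = 4 and Gal(K/Q) is generated by the two order-2 automorphisms sqrt(205) ↦ -sqrt(205) and sqrt(287) ↦ -sqrt(287), giving V_4.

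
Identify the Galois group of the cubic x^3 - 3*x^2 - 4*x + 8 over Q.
Gal(K/Q) = S_3 (symmetric group of order 6)

Compute the discriminant of x^3 + (-3)*x^2 + (-4)*x + (8): Δ = 1264. Since Δ is not a rational square, the Galois group is not contained in A_3; it must be the full S_3 (irreducibility of the cubic rules out anything smaller).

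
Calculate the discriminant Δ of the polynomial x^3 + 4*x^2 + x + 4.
Δ = -1156

For x^3 + a x^2 + b x + c the discriminant is Δ = 18 a b c - 4 a^3 c + a^2 b^2 - 4 b^3 - 27 c^2.
Plug a = 4, b = 1, c = 4:
  18*(4)*(1)*(4) - 4*(4)^3*(4) + (4)^2*(1)^2 - 4*(1)^3 - 27*(4)^2
  = 288 + (-1024) + 16 + (-4) + (-432)
  = -1156.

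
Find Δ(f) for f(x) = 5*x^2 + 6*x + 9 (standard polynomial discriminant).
Δ = -144

For a quadratic a x^2 + b x + c the discriminant is Δ = b^2 - 4ac = (6)^2 - 4*(5)*(9) = 36 - (180) = -144.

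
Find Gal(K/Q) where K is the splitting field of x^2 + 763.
Gal(K/Q) = Z/2Z (cyclic of order 2)

x^2 + 763 is irreducible over Q since -763 is not a rational square. The splitting field Q(sqrt(-763)) has degree 2 over Q, and its unique nontrivial automorphism is sqrt(-763) ↦ -sqrt(-763). Hence Gal(Q(sqrt(-763))/Q) = Z/2Z.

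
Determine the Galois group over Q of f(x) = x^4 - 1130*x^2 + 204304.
Gal(K/Q) = Z/2Z (cyclic of order 2)

f factors as (x^2 - 904)(x^2 - 226), so the splitting field is K = Q(sqrt(904), sqrt(226)). The squarefree part of 904 is 226 and the squarefree part of 226 is also 226, so sqrt(904) and sqrt(226) are both rational multiples of sqrt(226). Hence Q(sqrt(904)) = Q(sqrt(226)) = Q(sqrt(226)), and the splitting field collapses to a single degree-2 extension with Galois group Z/2Z.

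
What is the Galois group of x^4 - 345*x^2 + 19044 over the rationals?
Gal(K/Q) = Z/2Z (cyclic of order 2)

f factors as (x^2 - 69)(x^2 - 276), so the splitting field is K = Q(sqrt(69), sqrt(276)). The squarefree part of 69 is 69 and the squarefree part of 276 is also 69, so sqrt(69) and sqrt(276) are both rational multiples of sqrt(69). Hence Q(sqrt(69)) = Q(sqrt(276)) = Q(sqrt(69)), and the splitting field collapses to a single degree-2 extension with Galois group Z/2Z.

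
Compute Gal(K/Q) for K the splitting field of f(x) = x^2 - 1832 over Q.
Gal(K/Q) = Z/2Z (cyclic of order 2)

x^2 - 1832 is irreducible over Q since 1832 is not a rational square. The splitting field Q(sqrt(1832)) has degree 2 over Q, and its unique nontrivial automorphism is sqrt(1832) ↦ -sqrt(1832). Hence Gal(Q(sqrt(1832))/Q) = Z/2Z.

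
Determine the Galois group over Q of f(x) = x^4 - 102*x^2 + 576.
Gal(K/Q) = Z/2Z (cyclic of order 2)

f factors as (x^2 - 96)(x^2 - 6), so the splitting field is K = Q(sqrt(96), sqrt(6)). The squarefree part of 96 is 6 and the squarefree part of 6 is also 6, so sqrt(96) and sqrt(6) are both rational multiples of sqrt(6). Hence Q(sqrt(96)) = Q(sqrt(6)) = Q(sqrt(6)), and the splitting field collapses to a single degree-2 extension with Galois group Z/2Z.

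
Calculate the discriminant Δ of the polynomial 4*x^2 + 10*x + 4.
Δ = 36

For a quadratic a x^2 + b x + c the discriminant is Δ = b^2 - 4ac = (10)^2 - 4*(4)*(4) = 100 - (64) = 36.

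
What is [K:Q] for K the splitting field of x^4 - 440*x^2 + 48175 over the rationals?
[K:Q] = 4

f factors as (x^2 - 205)(x^2 - 235); the splitting field is K = Q(sqrt(205), sqrt(235)). Since 205, 235, and 48175 are all non-squares in Q, the three subfields Q(sqrt(205)), Q(sqrt(235)), Q(sqrt(48175)) are distinct degree-2 extensions, so [K:Q] = 4 (Klein four Galois group).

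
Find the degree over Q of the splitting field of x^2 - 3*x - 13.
[K:Q] = 2

The discriminant of x^2 + (-3)*x + (-13) is b^2 - 4c = 9 - (-52) = 61. Since 61 is not a perfect square in Q, the polynomial is irreducible over Q. Its two roots generate a degree-2 extension, so [K:Q] = 2.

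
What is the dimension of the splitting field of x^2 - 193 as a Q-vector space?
[K:Q] = 2

The polynomial x^2 - 193 is irreducible over Q since 193 is not a perfect square. Its splitting field is Q(sqrt(193)), which has degree 2 over Q.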